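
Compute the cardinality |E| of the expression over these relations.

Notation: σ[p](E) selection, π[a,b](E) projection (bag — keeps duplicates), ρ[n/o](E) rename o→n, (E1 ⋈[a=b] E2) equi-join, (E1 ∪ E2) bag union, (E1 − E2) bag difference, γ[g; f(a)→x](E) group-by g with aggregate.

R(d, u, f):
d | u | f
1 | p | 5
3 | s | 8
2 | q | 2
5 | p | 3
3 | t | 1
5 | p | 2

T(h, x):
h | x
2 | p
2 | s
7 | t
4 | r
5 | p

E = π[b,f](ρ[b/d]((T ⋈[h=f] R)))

Stepwise |·|:
  T → 5
  R → 6
  (T ⋈[h=f] R) → 5
  ρ[b/d]((T ⋈[h=f] R)) → 5
  π[b,f](ρ[b/d]((T ⋈[h=f] R))) → 5

|E| = 5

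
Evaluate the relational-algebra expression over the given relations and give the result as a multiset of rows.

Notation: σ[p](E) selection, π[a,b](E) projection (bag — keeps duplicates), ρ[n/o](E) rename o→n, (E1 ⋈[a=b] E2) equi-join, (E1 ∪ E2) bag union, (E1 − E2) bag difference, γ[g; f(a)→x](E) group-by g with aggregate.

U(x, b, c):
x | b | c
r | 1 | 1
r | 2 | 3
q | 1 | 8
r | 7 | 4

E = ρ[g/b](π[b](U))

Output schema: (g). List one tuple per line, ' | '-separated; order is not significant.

Stepwise |·|:
  U → 4
  π[b](U) → 4
  ρ[g/b](π[b](U)) → 4

== RESULT ==
g
1
1
2
7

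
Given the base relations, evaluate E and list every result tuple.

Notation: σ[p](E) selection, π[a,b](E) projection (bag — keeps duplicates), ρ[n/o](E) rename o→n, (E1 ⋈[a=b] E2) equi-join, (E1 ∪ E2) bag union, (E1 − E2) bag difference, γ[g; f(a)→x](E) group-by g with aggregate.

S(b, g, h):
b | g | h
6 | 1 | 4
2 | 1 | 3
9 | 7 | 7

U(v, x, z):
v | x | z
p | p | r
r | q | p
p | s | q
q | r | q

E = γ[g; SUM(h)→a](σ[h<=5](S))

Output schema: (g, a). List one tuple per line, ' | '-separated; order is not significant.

Per-node cardinality:
  S → 3
  σ[h<=5](S) → 2
  γ[g; SUM(h)→a](σ[h<=5](S)) → 1

== RESULT ==
g | a
1 | 7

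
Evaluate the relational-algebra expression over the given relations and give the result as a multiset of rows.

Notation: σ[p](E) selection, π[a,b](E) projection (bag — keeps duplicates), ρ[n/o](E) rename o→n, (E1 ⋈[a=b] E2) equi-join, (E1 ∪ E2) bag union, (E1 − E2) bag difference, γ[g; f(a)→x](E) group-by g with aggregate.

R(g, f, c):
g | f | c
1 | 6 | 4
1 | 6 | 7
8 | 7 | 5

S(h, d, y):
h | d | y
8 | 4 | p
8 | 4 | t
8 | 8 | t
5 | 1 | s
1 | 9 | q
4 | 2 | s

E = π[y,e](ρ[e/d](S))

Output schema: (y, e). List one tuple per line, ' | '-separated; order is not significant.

Subexpression sizes:
  S → 6
  ρ[e/d](S) → 6
  π[y,e](ρ[e/d](S)) → 6

== RESULT ==
y | e
p | 4
q | 9
s | 1
s | 2
t | 4
t | 8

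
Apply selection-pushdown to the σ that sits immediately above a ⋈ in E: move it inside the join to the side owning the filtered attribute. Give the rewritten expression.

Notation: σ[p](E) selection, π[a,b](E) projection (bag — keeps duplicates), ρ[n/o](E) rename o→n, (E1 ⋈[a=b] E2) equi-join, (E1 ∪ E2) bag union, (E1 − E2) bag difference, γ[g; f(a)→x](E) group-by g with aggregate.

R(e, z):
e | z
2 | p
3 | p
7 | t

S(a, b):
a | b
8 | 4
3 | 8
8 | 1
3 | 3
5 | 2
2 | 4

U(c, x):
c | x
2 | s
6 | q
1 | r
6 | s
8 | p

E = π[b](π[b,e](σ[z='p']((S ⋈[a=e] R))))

σ filters on z, owned by the right side.
E' = π[b](π[b,e]((S ⋈[a=e] σ[z='p'](R))))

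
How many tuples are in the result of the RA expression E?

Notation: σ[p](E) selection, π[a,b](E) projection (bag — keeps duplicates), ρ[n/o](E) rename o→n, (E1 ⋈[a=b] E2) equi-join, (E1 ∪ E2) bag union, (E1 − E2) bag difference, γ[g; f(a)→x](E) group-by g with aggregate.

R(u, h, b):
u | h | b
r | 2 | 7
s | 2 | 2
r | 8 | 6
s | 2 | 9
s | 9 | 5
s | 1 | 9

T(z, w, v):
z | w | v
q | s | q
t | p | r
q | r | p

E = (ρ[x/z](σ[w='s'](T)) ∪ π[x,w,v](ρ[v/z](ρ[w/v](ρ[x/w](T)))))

Row counts bottom-up:
  T → 3
  σ[w='s'](T) → 1
  ρ[x/z](σ[w='s'](T)) → 1
  T → 3
  ρ[x/w](T) → 3
  ρ[w/v](ρ[x/w](T)) → 3
  ρ[v/z](ρ[w/v](ρ[x/w](T))) → 3
  π[x,w,v](ρ[v/z](ρ[w/v](ρ[x/w](T)))) → 3
  (ρ[x/z](σ[w='s'](T)) ∪ π[x,w,v](ρ[v/z](ρ[w/v](ρ[x/w](T))))) → 4

|E| = 4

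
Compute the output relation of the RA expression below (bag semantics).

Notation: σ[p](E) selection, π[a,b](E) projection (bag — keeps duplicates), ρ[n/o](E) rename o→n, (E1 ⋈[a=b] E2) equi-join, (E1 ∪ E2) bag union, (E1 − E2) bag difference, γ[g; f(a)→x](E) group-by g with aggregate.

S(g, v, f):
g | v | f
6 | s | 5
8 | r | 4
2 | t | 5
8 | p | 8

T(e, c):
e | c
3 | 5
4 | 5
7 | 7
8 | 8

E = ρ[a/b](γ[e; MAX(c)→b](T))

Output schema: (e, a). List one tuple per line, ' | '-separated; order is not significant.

Subexpression sizes:
  T → 4
  γ[e; MAX(c)→b](T) → 4
  ρ[a/b](γ[e; MAX(c)→b](T)) → 4

== RESULT ==
e | a
3 | 5
4 | 5
7 | 7
8 | 8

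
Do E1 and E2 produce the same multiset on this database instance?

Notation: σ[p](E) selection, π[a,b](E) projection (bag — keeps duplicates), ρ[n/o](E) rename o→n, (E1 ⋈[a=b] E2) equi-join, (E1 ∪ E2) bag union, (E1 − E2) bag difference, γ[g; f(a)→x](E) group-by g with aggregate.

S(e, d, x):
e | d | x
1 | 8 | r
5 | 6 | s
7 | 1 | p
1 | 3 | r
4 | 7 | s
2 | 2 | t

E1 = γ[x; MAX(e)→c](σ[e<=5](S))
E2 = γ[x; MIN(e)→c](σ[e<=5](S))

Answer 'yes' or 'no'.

E1 per-node cardinality:
  S → 6
  σ[e<=5](S) → 5
  γ[x; MAX(e)→c](σ[e<=5](S)) → 3
E2 per-node cardinality:
  S → 6
  σ[e<=5](S) → 5
  γ[x; MIN(e)→c](σ[e<=5](S)) → 3

E1 result:
x | c
r | 1
s | 5
t | 2
E2 result:
x | c
r | 1
s | 4
t | 2
Witness: ('s', 4) appears 0× in E1 but 1× in E2.

no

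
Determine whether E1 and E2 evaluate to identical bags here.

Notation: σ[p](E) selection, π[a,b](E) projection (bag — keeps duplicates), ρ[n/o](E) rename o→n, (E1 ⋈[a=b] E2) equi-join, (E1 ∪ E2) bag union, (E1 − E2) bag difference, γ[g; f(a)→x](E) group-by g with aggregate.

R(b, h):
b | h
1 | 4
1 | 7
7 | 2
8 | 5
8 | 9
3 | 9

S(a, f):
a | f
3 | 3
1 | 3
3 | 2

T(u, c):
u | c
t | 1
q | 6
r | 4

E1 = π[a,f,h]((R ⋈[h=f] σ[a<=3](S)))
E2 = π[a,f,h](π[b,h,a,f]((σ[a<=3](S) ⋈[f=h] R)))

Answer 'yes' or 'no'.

E1 row counts bottom-up:
  R → 6
  S → 3
  σ[a<=3](S) → 3
  (R ⋈[h=f] σ[a<=3](S)) → 1
  π[a,f,h]((R ⋈[h=f] σ[a<=3](S))) → 1
E2 row counts bottom-up:
  S → 3
  σ[a<=3](S) → 3
  R → 6
  (σ[a<=3](S) ⋈[f=h] R) → 1
  π[b,h,a,f]((σ[a<=3](S) ⋈[f=h] R)) → 1
  π[a,f,h](π[b,h,a,f]((σ[a<=3](S) ⋈[f=h] R))) → 1

E1 and E2 produce the same multiset:
a | f | h
3 | 2 | 2

yes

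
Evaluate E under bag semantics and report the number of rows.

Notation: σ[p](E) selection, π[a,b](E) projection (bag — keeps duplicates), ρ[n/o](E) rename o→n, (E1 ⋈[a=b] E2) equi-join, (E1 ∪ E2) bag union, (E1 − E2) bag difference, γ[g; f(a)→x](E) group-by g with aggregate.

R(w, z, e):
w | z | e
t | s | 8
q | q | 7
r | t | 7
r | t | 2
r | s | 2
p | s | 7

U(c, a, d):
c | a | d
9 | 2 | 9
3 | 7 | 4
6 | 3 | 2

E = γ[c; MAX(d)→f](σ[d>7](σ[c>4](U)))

Per-node cardinality:
  U → 3
  σ[c>4](U) → 2
  σ[d>7](σ[c>4](U)) → 1
  γ[c; MAX(d)→f](σ[d>7](σ[c>4](U))) → 1

|E| = 1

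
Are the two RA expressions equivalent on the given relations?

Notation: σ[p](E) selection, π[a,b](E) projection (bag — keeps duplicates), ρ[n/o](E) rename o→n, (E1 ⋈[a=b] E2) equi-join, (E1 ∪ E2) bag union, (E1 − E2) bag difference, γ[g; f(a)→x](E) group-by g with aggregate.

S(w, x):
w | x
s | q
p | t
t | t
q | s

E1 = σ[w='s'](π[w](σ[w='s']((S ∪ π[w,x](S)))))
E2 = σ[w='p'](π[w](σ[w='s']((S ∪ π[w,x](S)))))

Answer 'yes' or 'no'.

E1 row counts bottom-up:
  S → 4
  S → 4
  π[w,x](S) → 4
  (S ∪ π[w,x](S)) → 8
  σ[w='s']((S ∪ π[w,x](S))) → 2
  π[w](σ[w='s']((S ∪ π[w,x](S)))) → 2
  σ[w='s'](π[w](σ[w='s']((S ∪ π[w,x](S))))) → 2
E2 row counts bottom-up:
  S → 4
  S → 4
  π[w,x](S) → 4
  (S ∪ π[w,x](S)) → 8
  σ[w='s']((S ∪ π[w,x](S))) → 2
  π[w](σ[w='s']((S ∪ π[w,x](S)))) → 2
  σ[w='p'](π[w](σ[w='s']((S ∪ π[w,x](S))))) → 0

E1 result:
w
s
s
E2 result:
w
(0 rows)
Witness: ('s',) appears 2× in E1 but 0× in E2.

no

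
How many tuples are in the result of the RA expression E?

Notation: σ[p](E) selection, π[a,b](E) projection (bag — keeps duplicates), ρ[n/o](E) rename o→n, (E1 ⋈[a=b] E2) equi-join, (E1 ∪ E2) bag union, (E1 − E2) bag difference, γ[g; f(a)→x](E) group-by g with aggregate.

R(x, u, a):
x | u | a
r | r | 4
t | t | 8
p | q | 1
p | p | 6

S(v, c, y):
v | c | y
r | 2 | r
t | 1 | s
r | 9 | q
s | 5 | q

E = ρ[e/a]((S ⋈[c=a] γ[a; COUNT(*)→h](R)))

Row counts bottom-up:
  S → 4
  R → 4
  γ[a; COUNT(*)→h](R) → 4
  (S ⋈[c=a] γ[a; COUNT(*)→h](R)) → 1
  ρ[e/a]((S ⋈[c=a] γ[a; COUNT(*)→h](R))) → 1

|E| = 1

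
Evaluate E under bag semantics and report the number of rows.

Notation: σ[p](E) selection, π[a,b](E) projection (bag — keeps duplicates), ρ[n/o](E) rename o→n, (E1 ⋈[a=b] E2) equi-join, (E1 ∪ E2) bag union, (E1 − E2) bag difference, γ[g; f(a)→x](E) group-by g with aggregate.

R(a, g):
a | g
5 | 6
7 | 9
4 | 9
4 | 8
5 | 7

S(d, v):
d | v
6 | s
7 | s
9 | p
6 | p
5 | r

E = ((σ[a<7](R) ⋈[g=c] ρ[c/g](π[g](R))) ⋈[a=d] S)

Per-node cardinality:
  R → 5
  σ[a<7](R) → 4
  R → 5
  π[g](R) → 5
  ρ[c/g](π[g](R)) → 5
  (σ[a<7](R) ⋈[g=c] ρ[c/g](π[g](R))) → 5
  S → 5
  ((σ[a<7](R) ⋈[g=c] ρ[c/g](π[g](R))) ⋈[a=d] S) → 2

|E| = 2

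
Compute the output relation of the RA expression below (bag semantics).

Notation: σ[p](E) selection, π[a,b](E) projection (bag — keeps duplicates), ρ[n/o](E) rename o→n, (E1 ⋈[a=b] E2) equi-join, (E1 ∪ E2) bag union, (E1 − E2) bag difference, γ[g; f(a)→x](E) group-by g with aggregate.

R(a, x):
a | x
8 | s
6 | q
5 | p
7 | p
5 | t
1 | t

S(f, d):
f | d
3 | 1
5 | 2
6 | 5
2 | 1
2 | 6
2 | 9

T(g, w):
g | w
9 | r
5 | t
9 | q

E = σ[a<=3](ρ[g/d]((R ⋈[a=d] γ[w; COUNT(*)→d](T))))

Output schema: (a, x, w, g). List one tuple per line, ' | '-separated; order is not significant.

Stepwise |·|:
  R → 6
  T → 3
  γ[w; COUNT(*)→d](T) → 3
  (R ⋈[a=d] γ[w; COUNT(*)→d](T)) → 3
  ρ[g/d]((R ⋈[a=d] γ[w; COUNT(*)→d](T))) → 3
  σ[a<=3](ρ[g/d]((R ⋈[a=d] γ[w; COUNT(*)→d](T)))) → 3

== RESULT ==
a | x | w | g
1 | t | q | 1
1 | t | r | 1
1 | t | t | 1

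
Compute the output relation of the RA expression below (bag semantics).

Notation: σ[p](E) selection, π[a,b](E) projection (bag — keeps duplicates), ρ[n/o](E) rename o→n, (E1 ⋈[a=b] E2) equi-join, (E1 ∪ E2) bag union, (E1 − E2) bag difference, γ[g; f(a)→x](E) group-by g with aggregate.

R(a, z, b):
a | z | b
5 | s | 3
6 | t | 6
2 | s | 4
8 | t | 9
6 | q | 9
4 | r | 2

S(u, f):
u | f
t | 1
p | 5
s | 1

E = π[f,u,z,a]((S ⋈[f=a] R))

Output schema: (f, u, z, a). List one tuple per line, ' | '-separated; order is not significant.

Per-node cardinality:
  S → 3
  R → 6
  (S ⋈[f=a] R) → 1
  π[f,u,z,a]((S ⋈[f=a] R)) → 1

== RESULT ==
f | u | z | a
5 | p | s | 5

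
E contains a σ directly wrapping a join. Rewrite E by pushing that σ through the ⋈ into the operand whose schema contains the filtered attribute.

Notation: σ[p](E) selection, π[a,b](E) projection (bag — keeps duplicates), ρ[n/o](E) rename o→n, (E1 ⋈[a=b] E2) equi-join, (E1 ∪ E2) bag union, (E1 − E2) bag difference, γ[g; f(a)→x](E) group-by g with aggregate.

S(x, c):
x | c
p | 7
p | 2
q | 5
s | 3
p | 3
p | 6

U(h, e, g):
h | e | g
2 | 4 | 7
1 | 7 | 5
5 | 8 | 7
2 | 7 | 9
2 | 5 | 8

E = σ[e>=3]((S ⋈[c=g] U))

σ filters on e, owned by the right side.
E' = (S ⋈[c=g] σ[e>=3](U))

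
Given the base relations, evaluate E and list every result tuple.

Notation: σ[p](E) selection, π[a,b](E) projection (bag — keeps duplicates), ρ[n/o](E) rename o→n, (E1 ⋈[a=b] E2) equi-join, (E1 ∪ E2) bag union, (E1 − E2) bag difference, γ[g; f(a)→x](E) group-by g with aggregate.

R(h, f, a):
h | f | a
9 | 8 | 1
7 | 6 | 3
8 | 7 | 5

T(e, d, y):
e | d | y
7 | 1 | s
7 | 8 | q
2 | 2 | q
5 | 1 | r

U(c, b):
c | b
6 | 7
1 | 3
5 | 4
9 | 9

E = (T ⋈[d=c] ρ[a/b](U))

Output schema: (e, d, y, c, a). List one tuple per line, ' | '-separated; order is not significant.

Row counts bottom-up:
  T → 4
  U → 4
  ρ[a/b](U) → 4
  (T ⋈[d=c] ρ[a/b](U)) → 2

== RESULT ==
e | d | y | c | a
5 | 1 | r | 1 | 3
7 | 1 | s | 1 | 3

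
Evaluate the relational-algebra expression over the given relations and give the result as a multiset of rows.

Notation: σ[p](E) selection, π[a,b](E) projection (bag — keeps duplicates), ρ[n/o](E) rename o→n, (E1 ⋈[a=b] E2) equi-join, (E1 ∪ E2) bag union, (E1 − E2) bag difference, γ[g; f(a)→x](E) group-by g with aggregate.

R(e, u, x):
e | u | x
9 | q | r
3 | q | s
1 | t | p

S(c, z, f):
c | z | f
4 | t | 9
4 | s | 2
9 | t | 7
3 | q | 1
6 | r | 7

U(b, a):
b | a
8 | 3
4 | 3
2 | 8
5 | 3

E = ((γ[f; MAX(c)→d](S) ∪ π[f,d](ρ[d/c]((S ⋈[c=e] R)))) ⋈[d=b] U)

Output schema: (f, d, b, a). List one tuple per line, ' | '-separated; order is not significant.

Row counts bottom-up:
  S → 5
  γ[f; MAX(c)→d](S) → 4
  S → 5
  R → 3
  (S ⋈[c=e] R) → 2
  ρ[d/c]((S ⋈[c=e] R)) → 2
  π[f,d](ρ[d/c]((S ⋈[c=e] R))) → 2
  (γ[f; MAX(c)→d](S) ∪ π[f,d](ρ[d/c]((S ⋈[c=e] R)))) → 6
  U → 4
  ((γ[f; MAX(c)→d](S) ∪ π[f,d](ρ[d/c]((S ⋈[c=e] R)))) ⋈[d=b] U) → 2

== RESULT ==
f | d | b | a
2 | 4 | 4 | 3
9 | 4 | 4 | 3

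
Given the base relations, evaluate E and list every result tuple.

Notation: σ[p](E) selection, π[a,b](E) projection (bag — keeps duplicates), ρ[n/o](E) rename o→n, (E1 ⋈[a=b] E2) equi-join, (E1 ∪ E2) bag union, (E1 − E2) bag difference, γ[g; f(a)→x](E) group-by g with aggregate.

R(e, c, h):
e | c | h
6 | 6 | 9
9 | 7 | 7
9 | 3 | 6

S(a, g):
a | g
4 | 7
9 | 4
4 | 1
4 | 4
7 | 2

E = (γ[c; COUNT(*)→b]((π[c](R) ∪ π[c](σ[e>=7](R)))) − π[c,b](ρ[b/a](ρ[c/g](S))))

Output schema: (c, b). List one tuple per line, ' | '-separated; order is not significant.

Stepwise |·|:
  R → 3
  π[c](R) → 3
  R → 3
  σ[e>=7](R) → 2
  π[c](σ[e>=7](R)) → 2
  (π[c](R) ∪ π[c](σ[e>=7](R))) → 5
  γ[c; COUNT(*)→b]((π[c](R) ∪ π[c](σ[e>=7](R)))) → 3
  S → 5
  ρ[c/g](S) → 5
  ρ[b/a](ρ[c/g](S)) → 5
  π[c,b](ρ[b/a](ρ[c/g](S))) → 5
  (γ[c; COUNT(*)→b]((π[c](R) ∪ π[c](σ[e>=7](R)))) − π[c,b](ρ[b/a](ρ[c/g](S)))) → 3

== RESULT ==
c | b
3 | 2
6 | 1
7 | 2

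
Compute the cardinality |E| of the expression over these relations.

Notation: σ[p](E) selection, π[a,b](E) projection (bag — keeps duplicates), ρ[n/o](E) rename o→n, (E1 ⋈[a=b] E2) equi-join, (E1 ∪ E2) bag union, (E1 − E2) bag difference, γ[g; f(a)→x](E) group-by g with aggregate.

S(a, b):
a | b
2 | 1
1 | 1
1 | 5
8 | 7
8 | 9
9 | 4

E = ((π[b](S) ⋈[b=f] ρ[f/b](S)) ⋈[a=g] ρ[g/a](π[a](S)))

Row counts bottom-up:
  S → 6
  π[b](S) → 6
  S → 6
  ρ[f/b](S) → 6
  (π[b](S) ⋈[b=f] ρ[f/b](S)) → 8
  S → 6
  π[a](S) → 6
  ρ[g/a](π[a](S)) → 6
  ((π[b](S) ⋈[b=f] ρ[f/b](S)) ⋈[a=g] ρ[g/a](π[a](S))) → 13

|E| = 13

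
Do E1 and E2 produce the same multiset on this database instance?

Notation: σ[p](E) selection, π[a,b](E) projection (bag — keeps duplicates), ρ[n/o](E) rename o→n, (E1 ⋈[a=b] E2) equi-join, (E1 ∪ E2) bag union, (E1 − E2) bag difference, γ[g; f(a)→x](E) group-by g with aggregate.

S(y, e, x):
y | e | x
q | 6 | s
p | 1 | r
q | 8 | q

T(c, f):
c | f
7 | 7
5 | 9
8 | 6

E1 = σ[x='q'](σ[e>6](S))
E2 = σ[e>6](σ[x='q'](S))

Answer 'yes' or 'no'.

E1 per-node cardinality:
  S → 3
  σ[e>6](S) → 1
  σ[x='q'](σ[e>6](S)) → 1
E2 per-node cardinality:
  S → 3
  σ[x='q'](S) → 1
  σ[e>6](σ[x='q'](S)) → 1

E1 and E2 produce the same multiset:
y | e | x
q | 8 | q

yes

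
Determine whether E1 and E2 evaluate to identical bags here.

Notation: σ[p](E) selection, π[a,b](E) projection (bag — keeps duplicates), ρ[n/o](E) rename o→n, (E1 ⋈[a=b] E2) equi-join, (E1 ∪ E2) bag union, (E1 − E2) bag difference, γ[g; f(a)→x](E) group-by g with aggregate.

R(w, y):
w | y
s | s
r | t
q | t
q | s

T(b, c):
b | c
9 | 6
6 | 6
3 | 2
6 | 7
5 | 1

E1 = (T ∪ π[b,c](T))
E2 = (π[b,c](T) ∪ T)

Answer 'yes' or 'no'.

E1 row counts bottom-up:
  T → 5
  T → 5
  π[b,c](T) → 5
  (T ∪ π[b,c](T)) → 10
E2 row counts bottom-up:
  T → 5
  π[b,c](T) → 5
  T → 5
  (π[b,c](T) ∪ T) → 10

E1 and E2 produce the same multiset:
b | c
3 | 2
3 | 2
5 | 1
5 | 1
6 | 6
6 | 6
6 | 7
6 | 7
9 | 6
9 | 6

yes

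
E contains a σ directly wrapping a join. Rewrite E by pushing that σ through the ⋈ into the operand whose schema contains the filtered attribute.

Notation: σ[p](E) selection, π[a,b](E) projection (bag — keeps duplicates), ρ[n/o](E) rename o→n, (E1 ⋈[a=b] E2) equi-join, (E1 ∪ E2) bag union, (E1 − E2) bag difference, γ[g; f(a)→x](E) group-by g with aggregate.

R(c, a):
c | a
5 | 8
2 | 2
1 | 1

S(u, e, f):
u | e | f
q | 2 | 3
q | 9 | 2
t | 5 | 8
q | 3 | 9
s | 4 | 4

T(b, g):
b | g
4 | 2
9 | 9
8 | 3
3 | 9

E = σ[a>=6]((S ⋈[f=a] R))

σ filters on a, owned by the right side.
E' = (S ⋈[f=a] σ[a>=6](R))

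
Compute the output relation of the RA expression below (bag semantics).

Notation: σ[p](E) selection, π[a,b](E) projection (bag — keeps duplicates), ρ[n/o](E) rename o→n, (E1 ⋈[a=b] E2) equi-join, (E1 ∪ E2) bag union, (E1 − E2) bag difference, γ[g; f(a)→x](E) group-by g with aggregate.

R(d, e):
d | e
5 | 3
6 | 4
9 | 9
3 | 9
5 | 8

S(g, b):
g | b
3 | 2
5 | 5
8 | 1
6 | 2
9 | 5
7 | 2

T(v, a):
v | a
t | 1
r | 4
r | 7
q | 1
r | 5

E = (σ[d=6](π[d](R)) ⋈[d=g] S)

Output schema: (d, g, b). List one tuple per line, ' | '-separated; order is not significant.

Row counts bottom-up:
  R → 5
  π[d](R) → 5
  σ[d=6](π[d](R)) → 1
  S → 6
  (σ[d=6](π[d](R)) ⋈[d=g] S) → 1

== RESULT ==
d | g | b
6 | 6 | 2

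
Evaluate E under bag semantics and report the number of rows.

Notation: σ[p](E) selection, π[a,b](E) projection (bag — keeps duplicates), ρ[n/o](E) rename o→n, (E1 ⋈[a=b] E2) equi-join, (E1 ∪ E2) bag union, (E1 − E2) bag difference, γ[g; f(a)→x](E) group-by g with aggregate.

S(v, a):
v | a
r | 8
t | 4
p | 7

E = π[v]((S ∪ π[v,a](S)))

Stepwise |·|:
  S → 3
  S → 3
  π[v,a](S) → 3
  (S ∪ π[v,a](S)) → 6
  π[v]((S ∪ π[v,a](S))) → 6

|E| = 6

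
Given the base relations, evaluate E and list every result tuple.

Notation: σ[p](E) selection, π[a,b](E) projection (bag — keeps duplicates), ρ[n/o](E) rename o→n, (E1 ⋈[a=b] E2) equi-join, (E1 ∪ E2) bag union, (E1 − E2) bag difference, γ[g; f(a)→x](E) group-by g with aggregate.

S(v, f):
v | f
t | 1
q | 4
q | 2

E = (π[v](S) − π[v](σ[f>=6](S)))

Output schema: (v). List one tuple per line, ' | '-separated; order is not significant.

Stepwise |·|:
  S → 3
  π[v](S) → 3
  S → 3
  σ[f>=6](S) → 0
  π[v](σ[f>=6](S)) → 0
  (π[v](S) − π[v](σ[f>=6](S))) → 3

== RESULT ==
v
q
q
t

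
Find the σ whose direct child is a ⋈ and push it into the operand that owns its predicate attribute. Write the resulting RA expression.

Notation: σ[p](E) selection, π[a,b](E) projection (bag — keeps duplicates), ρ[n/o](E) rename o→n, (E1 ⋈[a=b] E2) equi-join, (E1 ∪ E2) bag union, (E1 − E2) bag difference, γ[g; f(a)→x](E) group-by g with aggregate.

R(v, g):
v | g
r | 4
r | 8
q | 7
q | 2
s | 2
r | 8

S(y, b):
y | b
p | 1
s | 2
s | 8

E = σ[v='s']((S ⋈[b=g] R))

σ filters on v, owned by the right side.
E' = (S ⋈[b=g] σ[v='s'](R))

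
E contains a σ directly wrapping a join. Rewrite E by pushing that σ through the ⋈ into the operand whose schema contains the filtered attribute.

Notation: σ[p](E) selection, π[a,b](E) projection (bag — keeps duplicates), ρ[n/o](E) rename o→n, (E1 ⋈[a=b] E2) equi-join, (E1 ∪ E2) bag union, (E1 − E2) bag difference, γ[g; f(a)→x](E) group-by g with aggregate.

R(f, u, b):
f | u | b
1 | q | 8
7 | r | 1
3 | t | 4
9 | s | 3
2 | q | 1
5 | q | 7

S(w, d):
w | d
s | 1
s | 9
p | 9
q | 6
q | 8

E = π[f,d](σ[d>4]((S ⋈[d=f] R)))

σ filters on d, owned by the left side.
E' = π[f,d]((σ[d>4](S) ⋈[d=f] R))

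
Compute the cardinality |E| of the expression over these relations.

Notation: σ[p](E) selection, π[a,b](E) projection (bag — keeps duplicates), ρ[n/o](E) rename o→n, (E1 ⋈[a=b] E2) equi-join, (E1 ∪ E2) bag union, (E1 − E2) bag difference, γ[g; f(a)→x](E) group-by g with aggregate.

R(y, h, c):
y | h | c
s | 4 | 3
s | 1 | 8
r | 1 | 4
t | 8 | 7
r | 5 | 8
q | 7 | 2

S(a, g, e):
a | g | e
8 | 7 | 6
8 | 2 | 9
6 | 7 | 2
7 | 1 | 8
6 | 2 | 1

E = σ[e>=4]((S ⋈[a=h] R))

Row counts bottom-up:
  S → 5
  R → 6
  (S ⋈[a=h] R) → 3
  σ[e>=4]((S ⋈[a=h] R)) → 3

|E| = 3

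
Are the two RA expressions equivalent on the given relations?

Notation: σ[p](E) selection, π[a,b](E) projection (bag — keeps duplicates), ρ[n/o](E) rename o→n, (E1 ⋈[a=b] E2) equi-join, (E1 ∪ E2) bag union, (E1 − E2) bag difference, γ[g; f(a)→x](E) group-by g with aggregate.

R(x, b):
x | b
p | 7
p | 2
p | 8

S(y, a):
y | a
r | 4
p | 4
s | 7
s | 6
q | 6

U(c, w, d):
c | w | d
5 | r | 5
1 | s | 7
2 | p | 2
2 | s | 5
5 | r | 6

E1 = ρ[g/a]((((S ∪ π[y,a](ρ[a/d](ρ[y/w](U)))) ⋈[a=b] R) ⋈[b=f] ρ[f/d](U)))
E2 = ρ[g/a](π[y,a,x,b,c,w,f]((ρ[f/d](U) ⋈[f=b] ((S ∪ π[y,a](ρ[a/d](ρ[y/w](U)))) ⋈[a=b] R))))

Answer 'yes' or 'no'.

E1 per-node cardinality:
  S → 5
  U → 5
  ρ[y/w](U) → 5
  ρ[a/d](ρ[y/w](U)) → 5
  π[y,a](ρ[a/d](ρ[y/w](U))) → 5
  (S ∪ π[y,a](ρ[a/d](ρ[y/w](U)))) → 10
  R → 3
  ((S ∪ π[y,a](ρ[a/d](ρ[y/w](U)))) ⋈[a=b] R) → 3
  U → 5
  ρ[f/d](U) → 5
  (((S ∪ π[y,a](ρ[a/d](ρ[y/w](U)))) ⋈[a=b] R) ⋈[b=f] ρ[f/d](U)) → 3
  ρ[g/a]((((S ∪ π[y,a](ρ[a/d](ρ[y/w](U)))) ⋈[a=b] R) ⋈[b=f] ρ[f/d](U))) → 3
E2 per-node cardinality:
  U → 5
  ρ[f/d](U) → 5
  S → 5
  U → 5
  ρ[y/w](U) → 5
  ρ[a/d](ρ[y/w](U)) → 5
  π[y,a](ρ[a/d](ρ[y/w](U))) → 5
  (S ∪ π[y,a](ρ[a/d](ρ[y/w](U)))) → 10
  R → 3
  ((S ∪ π[y,a](ρ[a/d](ρ[y/w](U)))) ⋈[a=b] R) → 3
  (ρ[f/d](U) ⋈[f=b] ((S ∪ π[y,a](ρ[a/d](ρ[y/w](U)))) ⋈[a=b] R)) → 3
  π[y,a,x,b,c,w,f]((ρ[f/d](U) ⋈[f=b] ((S ∪ π[y,a](ρ[a/d](ρ[y/w](U)))) ⋈[a=b] R))) → 3
  ρ[g/a](π[y,a,x,b,c,w,f]((ρ[f/d](U) ⋈[f=b] ((S ∪ π[y,a](ρ[a/d](ρ[y/w](U)))) ⋈[a=b] R)))) → 3

E1 and E2 produce the same multiset:
y | g | x | b | c | w | f
p | 2 | p | 2 | 2 | p | 2
s | 7 | p | 7 | 1 | s | 7
s | 7 | p | 7 | 1 | s | 7

yes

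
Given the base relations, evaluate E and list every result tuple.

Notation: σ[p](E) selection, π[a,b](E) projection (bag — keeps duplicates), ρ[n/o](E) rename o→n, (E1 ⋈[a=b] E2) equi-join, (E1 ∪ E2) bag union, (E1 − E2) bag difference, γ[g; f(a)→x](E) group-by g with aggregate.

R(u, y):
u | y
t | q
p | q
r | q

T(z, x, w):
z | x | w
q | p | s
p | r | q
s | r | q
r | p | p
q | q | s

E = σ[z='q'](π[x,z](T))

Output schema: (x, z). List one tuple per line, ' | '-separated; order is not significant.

Row counts bottom-up:
  T → 5
  π[x,z](T) → 5
  σ[z='q'](π[x,z](T)) → 2

== RESULT ==
x | z
p | q
q | q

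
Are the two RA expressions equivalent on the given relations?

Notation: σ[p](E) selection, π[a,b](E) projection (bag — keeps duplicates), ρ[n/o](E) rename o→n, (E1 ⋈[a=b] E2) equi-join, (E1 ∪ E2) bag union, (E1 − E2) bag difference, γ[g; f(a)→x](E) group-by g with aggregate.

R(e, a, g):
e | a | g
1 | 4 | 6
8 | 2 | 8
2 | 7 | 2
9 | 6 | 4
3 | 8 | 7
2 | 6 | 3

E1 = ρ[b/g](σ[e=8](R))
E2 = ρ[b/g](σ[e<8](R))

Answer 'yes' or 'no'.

E1 row counts bottom-up:
  R → 6
  σ[e=8](R) → 1
  ρ[b/g](σ[e=8](R)) → 1
E2 row counts bottom-up:
  R → 6
  σ[e<8](R) → 4
  ρ[b/g](σ[e<8](R)) → 4

E1 result:
e | a | b
8 | 2 | 8
E2 result:
e | a | b
1 | 4 | 6
2 | 6 | 3
2 | 7 | 2
3 | 8 | 7
Witness: (8, 2, 8) appears 1× in E1 but 0× in E2.

no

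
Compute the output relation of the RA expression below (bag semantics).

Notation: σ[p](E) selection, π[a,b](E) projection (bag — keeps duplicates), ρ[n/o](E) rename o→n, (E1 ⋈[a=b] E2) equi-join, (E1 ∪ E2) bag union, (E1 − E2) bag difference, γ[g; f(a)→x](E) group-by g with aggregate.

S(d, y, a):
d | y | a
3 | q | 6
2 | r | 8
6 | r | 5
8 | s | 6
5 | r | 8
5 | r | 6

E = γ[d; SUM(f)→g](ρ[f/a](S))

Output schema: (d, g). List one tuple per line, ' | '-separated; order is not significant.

Per-node cardinality:
  S → 6
  ρ[f/a](S) → 6
  γ[d; SUM(f)→g](ρ[f/a](S)) → 5

== RESULT ==
d | g
2 | 8
3 | 6
5 | 14
6 | 5
8 | 6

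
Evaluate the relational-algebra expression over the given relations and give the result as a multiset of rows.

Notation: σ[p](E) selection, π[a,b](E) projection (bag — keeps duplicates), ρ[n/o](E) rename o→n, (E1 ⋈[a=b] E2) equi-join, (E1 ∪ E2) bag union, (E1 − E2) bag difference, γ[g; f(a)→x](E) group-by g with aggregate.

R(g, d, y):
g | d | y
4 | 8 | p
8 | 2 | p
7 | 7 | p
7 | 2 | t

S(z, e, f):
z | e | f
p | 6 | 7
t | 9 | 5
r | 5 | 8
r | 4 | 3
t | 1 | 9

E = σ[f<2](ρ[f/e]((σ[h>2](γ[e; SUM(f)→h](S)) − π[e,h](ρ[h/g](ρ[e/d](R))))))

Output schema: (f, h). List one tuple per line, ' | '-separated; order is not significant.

Per-node cardinality:
  S → 5
  γ[e; SUM(f)→h](S) → 5
  σ[h>2](γ[e; SUM(f)→h](S)) → 5
  R → 4
  ρ[e/d](R) → 4
  ρ[h/g](ρ[e/d](R)) → 4
  π[e,h](ρ[h/g](ρ[e/d](R))) → 4
  (σ[h>2](γ[e; SUM(f)→h](S)) − π[e,h](ρ[h/g](ρ[e/d](R)))) → 5
  ρ[f/e]((σ[h>2](γ[e; SUM(f)→h](S)) − π[e,h](ρ[h/g](ρ[e/d](R))))) → 5
  σ[f<2](ρ[f/e]((σ[h>2](γ[e; SUM(f)→h](S)) − π[e,h](ρ[h/g](ρ[e/d](R)))))) → 1

== RESULT ==
f | h
1 | 9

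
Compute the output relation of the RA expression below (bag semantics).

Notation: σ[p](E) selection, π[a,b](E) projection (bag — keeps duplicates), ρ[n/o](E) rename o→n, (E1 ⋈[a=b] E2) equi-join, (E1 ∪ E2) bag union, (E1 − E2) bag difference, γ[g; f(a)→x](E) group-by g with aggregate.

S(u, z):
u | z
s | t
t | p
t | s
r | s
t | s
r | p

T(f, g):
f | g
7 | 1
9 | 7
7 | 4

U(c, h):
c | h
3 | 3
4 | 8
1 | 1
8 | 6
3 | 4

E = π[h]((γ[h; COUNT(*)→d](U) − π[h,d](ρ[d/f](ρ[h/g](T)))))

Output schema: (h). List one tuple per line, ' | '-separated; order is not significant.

Stepwise |·|:
  U → 5
  γ[h; COUNT(*)→d](U) → 5
  T → 3
  ρ[h/g](T) → 3
  ρ[d/f](ρ[h/g](T)) → 3
  π[h,d](ρ[d/f](ρ[h/g](T))) → 3
  (γ[h; COUNT(*)→d](U) − π[h,d](ρ[d/f](ρ[h/g](T)))) → 5
  π[h]((γ[h; COUNT(*)→d](U) − π[h,d](ρ[d/f](ρ[h/g](T))))) → 5

== RESULT ==
h
1
3
4
6
8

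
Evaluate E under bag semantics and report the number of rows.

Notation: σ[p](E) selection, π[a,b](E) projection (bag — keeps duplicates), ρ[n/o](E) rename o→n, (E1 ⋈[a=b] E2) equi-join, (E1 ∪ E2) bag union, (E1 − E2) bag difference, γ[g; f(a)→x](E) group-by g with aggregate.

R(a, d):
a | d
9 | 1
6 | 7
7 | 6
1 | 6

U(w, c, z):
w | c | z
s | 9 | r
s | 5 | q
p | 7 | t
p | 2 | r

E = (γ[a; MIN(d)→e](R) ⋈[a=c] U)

Row counts bottom-up:
  R → 4
  γ[a; MIN(d)→e](R) → 4
  U → 4
  (γ[a; MIN(d)→e](R) ⋈[a=c] U) → 2

|E| = 2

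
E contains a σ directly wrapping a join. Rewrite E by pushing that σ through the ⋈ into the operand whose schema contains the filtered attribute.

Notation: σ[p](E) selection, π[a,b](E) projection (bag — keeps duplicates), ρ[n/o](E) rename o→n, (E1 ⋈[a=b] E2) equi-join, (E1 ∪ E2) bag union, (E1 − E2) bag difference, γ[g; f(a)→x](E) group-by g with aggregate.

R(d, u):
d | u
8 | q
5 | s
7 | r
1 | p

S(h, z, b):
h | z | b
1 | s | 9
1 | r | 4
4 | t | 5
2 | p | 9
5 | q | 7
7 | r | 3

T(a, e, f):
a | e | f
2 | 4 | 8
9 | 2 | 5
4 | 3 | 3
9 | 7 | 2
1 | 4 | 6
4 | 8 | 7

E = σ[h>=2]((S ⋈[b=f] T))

σ filters on h, owned by the left side.
E' = (σ[h>=2](S) ⋈[b=f] T)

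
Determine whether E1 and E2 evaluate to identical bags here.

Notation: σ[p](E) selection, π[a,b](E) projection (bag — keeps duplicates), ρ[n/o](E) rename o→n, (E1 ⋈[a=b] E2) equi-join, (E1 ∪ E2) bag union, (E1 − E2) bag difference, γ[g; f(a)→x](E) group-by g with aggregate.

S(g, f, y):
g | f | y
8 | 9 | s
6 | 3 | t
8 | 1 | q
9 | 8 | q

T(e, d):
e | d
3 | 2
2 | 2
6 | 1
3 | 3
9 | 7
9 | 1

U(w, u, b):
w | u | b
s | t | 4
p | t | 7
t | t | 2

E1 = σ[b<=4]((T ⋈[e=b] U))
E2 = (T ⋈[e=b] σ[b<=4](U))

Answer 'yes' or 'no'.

E1 stepwise |·|:
  T → 6
  U → 3
  (T ⋈[e=b] U) → 1
  σ[b<=4]((T ⋈[e=b] U)) → 1
E2 stepwise |·|:
  T → 6
  U → 3
  σ[b<=4](U) → 2
  (T ⋈[e=b] σ[b<=4](U)) → 1

E1 and E2 produce the same multiset:
e | d | w | u | b
2 | 2 | t | t | 2

yes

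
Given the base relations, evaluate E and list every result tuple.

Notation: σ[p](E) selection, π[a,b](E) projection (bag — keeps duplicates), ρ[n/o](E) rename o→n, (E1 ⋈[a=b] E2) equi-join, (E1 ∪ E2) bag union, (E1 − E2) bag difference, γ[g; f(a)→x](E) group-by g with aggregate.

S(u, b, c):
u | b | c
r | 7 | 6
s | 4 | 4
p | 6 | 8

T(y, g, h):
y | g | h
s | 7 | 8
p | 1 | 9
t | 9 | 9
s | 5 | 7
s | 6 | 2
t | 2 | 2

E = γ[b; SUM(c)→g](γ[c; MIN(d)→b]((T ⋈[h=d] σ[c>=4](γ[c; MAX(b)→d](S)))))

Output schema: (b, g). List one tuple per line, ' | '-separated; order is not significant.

Per-node cardinality:
  T → 6
  S → 3
  γ[c; MAX(b)→d](S) → 3
  σ[c>=4](γ[c; MAX(b)→d](S)) → 3
  (T ⋈[h=d] σ[c>=4](γ[c; MAX(b)→d](S))) → 1
  γ[c; MIN(d)→b]((T ⋈[h=d] σ[c>=4](γ[c; MAX(b)→d](S)))) → 1
  γ[b; SUM(c)→g](γ[c; MIN(d)→b]((T ⋈[h=d] σ[c>=4](γ[c; MAX(b)→d](S))))) → 1

== RESULT ==
b | g
7 | 6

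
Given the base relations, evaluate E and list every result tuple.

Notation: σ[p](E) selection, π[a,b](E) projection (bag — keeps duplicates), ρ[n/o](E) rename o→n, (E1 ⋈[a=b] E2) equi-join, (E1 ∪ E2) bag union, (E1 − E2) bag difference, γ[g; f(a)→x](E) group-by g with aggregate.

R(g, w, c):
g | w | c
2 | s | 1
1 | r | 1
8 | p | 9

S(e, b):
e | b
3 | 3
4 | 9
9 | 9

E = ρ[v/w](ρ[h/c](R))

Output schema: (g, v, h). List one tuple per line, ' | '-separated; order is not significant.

Stepwise |·|:
  R → 3
  ρ[h/c](R) → 3
  ρ[v/w](ρ[h/c](R)) → 3

== RESULT ==
g | v | h
1 | r | 1
2 | s | 1
8 | p | 9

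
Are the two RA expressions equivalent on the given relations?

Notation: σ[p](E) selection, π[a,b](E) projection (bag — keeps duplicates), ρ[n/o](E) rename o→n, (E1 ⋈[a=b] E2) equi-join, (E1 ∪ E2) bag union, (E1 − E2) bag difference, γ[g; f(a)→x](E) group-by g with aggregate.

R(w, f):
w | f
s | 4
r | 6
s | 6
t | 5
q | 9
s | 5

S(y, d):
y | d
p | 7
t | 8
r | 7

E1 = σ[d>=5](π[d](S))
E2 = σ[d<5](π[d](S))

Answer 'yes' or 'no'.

E1 row counts bottom-up:
  S → 3
  π[d](S) → 3
  σ[d>=5](π[d](S)) → 3
E2 row counts bottom-up:
  S → 3
  π[d](S) → 3
  σ[d<5](π[d](S)) → 0

E1 result:
d
7
7
8
E2 result:
d
(0 rows)
Witness: (7,) appears 2× in E1 but 0× in E2.

no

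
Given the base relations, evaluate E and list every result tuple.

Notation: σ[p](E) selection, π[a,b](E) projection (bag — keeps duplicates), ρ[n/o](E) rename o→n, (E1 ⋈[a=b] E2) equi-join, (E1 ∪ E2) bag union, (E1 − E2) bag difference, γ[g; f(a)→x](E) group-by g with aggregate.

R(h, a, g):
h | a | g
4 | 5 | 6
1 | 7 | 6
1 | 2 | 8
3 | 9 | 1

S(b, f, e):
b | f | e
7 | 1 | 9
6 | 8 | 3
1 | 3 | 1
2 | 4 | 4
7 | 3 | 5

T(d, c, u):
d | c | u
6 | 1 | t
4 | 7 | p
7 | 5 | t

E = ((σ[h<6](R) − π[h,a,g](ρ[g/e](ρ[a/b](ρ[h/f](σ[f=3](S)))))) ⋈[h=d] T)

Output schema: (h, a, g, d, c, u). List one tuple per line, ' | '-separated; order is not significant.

Per-node cardinality:
  R → 4
  σ[h<6](R) → 4
  S → 5
  σ[f=3](S) → 2
  ρ[h/f](σ[f=3](S)) → 2
  ρ[a/b](ρ[h/f](σ[f=3](S))) → 2
  ρ[g/e](ρ[a/b](ρ[h/f](σ[f=3](S)))) → 2
  π[h,a,g](ρ[g/e](ρ[a/b](ρ[h/f](σ[f=3](S))))) → 2
  (σ[h<6](R) − π[h,a,g](ρ[g/e](ρ[a/b](ρ[h/f](σ[f=3](S)))))) → 4
  T → 3
  ((σ[h<6](R) − π[h,a,g](ρ[g/e](ρ[a/b](ρ[h/f](σ[f=3](S)))))) ⋈[h=d] T) → 1

== RESULT ==
h | a | g | d | c | u
4 | 5 | 6 | 4 | 7 | p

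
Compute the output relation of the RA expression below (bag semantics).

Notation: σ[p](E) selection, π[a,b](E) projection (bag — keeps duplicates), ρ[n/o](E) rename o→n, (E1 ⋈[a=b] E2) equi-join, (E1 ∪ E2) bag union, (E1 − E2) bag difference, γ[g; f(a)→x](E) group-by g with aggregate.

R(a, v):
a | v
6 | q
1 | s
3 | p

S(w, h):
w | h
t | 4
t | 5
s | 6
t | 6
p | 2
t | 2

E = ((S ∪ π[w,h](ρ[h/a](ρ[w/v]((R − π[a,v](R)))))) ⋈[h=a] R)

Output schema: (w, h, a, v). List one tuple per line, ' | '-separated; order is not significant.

Stepwise |·|:
  S → 6
  R → 3
  R → 3
  π[a,v](R) → 3
  (R − π[a,v](R)) → 0
  ρ[w/v]((R − π[a,v](R))) → 0
  ρ[h/a](ρ[w/v]((R − π[a,v](R)))) → 0
  π[w,h](ρ[h/a](ρ[w/v]((R − π[a,v](R))))) → 0
  (S ∪ π[w,h](ρ[h/a](ρ[w/v]((R − π[a,v](R)))))) → 6
  R → 3
  ((S ∪ π[w,h](ρ[h/a](ρ[w/v]((R − π[a,v](R)))))) ⋈[h=a] R) → 2

== RESULT ==
w | h | a | v
s | 6 | 6 | q
t | 6 | 6 | q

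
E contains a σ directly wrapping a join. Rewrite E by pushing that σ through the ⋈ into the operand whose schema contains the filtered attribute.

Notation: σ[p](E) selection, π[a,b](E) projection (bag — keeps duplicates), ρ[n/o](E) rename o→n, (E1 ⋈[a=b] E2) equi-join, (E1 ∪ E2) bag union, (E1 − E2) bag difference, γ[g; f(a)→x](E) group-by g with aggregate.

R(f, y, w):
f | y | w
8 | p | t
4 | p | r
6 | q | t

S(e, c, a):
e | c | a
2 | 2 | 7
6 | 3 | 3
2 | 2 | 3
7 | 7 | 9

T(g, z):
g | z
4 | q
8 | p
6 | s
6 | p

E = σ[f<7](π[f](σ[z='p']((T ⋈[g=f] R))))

σ filters on z, owned by the left side.
E' = σ[f<7](π[f]((σ[z='p'](T) ⋈[g=f] R)))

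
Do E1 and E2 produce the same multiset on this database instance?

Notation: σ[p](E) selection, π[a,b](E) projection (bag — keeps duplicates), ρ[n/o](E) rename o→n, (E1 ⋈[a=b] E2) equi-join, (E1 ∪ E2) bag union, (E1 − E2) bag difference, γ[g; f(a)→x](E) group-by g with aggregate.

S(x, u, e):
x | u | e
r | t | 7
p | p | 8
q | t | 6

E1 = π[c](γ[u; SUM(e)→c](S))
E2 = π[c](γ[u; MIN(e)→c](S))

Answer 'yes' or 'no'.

E1 row counts bottom-up:
  S → 3
  γ[u; SUM(e)→c](S) → 2
  π[c](γ[u; SUM(e)→c](S)) → 2
E2 row counts bottom-up:
  S → 3
  γ[u; MIN(e)→c](S) → 2
  π[c](γ[u; MIN(e)→c](S)) → 2

E1 result:
c
8
13
E2 result:
c
6
8
Witness: (6,) appears 0× in E1 but 1× in E2.

no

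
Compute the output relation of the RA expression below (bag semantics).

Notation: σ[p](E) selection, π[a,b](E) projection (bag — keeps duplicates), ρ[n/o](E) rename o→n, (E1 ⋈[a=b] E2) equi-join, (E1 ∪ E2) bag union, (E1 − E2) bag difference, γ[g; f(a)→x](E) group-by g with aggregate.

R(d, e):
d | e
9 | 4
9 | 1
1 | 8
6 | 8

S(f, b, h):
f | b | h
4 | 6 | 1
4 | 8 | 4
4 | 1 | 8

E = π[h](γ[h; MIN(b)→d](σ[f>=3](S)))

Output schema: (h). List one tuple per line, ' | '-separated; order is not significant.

Per-node cardinality:
  S → 3
  σ[f>=3](S) → 3
  γ[h; MIN(b)→d](σ[f>=3](S)) → 3
  π[h](γ[h; MIN(b)→d](σ[f>=3](S))) → 3

== RESULT ==
h
1
4
8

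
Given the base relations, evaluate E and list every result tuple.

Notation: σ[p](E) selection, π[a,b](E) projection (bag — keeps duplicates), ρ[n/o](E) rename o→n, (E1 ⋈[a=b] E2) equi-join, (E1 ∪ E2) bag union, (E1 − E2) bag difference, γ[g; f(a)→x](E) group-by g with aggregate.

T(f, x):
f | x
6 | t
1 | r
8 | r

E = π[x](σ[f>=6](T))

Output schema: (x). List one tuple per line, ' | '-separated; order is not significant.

Per-node cardinality:
  T → 3
  σ[f>=6](T) → 2
  π[x](σ[f>=6](T)) → 2

== RESULT ==
x
r
t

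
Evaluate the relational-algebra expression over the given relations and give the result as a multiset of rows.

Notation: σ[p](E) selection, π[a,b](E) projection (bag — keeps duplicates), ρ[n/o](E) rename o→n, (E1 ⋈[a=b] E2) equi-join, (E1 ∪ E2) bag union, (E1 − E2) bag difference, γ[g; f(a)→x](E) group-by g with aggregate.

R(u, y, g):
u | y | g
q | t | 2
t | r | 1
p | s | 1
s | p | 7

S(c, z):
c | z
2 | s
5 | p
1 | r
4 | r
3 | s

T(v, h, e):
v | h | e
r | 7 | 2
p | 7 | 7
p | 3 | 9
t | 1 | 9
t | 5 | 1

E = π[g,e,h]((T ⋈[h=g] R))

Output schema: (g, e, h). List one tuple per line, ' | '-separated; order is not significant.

Per-node cardinality:
  T → 5
  R → 4
  (T ⋈[h=g] R) → 4
  π[g,e,h]((T ⋈[h=g] R)) → 4

== RESULT ==
g | e | h
1 | 9 | 1
1 | 9 | 1
7 | 2 | 7
7 | 7 | 7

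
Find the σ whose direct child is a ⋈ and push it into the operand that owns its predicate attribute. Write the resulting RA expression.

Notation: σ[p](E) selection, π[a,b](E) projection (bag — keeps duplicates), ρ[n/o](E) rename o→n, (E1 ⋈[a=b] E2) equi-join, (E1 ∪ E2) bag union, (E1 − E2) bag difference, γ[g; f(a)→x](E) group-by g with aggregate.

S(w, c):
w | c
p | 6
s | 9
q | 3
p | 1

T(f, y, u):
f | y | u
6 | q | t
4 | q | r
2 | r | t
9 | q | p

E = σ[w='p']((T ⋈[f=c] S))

σ filters on w, owned by the right side.
E' = (T ⋈[f=c] σ[w='p'](S))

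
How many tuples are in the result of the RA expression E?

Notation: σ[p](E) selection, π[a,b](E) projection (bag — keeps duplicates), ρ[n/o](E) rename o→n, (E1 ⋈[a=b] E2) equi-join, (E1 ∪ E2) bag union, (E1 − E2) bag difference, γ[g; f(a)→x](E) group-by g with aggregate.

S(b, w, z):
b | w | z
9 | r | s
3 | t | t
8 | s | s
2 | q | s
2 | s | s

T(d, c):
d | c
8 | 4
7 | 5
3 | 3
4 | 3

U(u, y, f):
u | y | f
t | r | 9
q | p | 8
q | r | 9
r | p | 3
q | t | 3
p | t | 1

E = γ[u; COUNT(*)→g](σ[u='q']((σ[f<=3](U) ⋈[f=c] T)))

Per-node cardinality:
  U → 6
  σ[f<=3](U) → 3
  T → 4
  (σ[f<=3](U) ⋈[f=c] T) → 4
  σ[u='q']((σ[f<=3](U) ⋈[f=c] T)) → 2
  γ[u; COUNT(*)→g](σ[u='q']((σ[f<=3](U) ⋈[f=c] T))) → 1

|E| = 1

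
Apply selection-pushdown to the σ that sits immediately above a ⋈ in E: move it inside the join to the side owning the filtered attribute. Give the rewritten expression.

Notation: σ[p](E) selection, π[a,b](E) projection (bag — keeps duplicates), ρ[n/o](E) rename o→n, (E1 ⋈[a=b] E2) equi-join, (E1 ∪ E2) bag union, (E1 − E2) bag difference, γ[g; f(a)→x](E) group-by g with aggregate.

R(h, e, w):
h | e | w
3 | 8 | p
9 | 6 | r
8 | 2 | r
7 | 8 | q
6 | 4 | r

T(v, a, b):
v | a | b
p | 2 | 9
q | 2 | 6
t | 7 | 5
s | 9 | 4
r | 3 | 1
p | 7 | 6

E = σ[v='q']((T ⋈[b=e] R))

σ filters on v, owned by the left side.
E' = (σ[v='q'](T) ⋈[b=e] R)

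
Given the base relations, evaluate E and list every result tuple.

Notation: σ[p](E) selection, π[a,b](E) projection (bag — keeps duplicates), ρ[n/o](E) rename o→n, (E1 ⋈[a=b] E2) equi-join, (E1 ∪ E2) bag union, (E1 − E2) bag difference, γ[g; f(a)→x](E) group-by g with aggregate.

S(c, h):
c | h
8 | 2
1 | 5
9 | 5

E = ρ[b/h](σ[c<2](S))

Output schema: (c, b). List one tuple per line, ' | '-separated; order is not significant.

Subexpression sizes:
  S → 3
  σ[c<2](S) → 1
  ρ[b/h](σ[c<2](S)) → 1

== RESULT ==
c | b
1 | 5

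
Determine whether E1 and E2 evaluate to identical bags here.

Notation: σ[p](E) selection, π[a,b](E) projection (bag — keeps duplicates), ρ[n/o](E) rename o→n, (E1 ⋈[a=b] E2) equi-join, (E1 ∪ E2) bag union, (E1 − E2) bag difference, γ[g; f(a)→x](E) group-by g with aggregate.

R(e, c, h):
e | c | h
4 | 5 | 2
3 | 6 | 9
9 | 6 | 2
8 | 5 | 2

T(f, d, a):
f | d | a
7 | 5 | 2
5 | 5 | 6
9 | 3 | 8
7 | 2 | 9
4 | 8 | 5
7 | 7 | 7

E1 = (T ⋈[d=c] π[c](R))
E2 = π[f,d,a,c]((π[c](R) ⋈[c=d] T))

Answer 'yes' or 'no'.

E1 row counts bottom-up:
  T → 6
  R → 4
  π[c](R) → 4
  (T ⋈[d=c] π[c](R)) → 4
E2 row counts bottom-up:
  R → 4
  π[c](R) → 4
  T → 6
  (π[c](R) ⋈[c=d] T) → 4
  π[f,d,a,c]((π[c](R) ⋈[c=d] T)) → 4

E1 and E2 produce the same multiset:
f | d | a | c
5 | 5 | 6 | 5
5 | 5 | 6 | 5
7 | 5 | 2 | 5
7 | 5 | 2 | 5

yes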